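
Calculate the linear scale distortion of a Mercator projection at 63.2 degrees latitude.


SF = 1 / cos(63.2) = 1 / 0.450878 = 2.218

2.218


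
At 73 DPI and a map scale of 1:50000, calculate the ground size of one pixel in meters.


pixel_cm = 2.54 / 73 ≈ 0.034795 cm
ground = pixel_cm * 50000 / 100 = 2.54 * 50000 / (73 * 100) = 127000 / 7300 ≈ 17.4 m

17.4 m


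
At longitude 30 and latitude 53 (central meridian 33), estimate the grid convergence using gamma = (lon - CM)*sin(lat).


gamma = (30 - 33) * sin(53) = -3 * 0.798636 = -2.396 degrees

-2.396 degrees


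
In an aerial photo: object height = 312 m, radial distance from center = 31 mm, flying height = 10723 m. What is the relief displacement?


d = h * r / H = 312 * 31 / 10723 = 0.9 mm

0.9 mm


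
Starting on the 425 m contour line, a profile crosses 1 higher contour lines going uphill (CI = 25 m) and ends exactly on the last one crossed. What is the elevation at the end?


elevation = 425 + 1 * 25 = 450 m

450 m


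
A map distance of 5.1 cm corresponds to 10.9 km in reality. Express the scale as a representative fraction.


ground = 10.9 km = 1090000 cm; RF denominator = ground / map = 1090000 / 5.1 ≈ 213725; RF = 1:213725

1:213725


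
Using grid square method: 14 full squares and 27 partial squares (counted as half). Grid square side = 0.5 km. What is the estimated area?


effective squares = 14 + 27 * 0.5 = 27.5
area = 27.5 * 0.25 = 6.875 km^2

6.875 km^2


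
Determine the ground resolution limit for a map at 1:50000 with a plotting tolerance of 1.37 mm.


ground = 1.37 mm * 50000 / 1000 = 68.5 m

68.5 m


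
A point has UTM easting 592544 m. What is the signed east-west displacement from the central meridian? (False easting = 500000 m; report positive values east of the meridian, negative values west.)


displacement = 592544 - 500000 = 92544 m

92544 m


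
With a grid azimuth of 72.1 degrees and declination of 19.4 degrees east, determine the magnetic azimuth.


magnetic azimuth = grid azimuth - declination (east +ve)
mag_az = 72.1 - 19.4 = 52.7 degrees

52.7 degrees


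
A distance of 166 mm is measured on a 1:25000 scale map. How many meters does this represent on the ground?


ground = 166 mm * 25000 / 1000 = 4150.0 m

4150.0 m


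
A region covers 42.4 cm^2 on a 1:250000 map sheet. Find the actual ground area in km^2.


ground_area = 42.4 * (250000/100)^2 = 265000000.0 m^2 = 265.0 km^2

265.0 km^2


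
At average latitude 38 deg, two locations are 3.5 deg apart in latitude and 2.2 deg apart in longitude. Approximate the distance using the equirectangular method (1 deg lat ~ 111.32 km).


dlat_km = 3.5 * 111.32 = 389.62
dlon_km = 2.2 * 111.32 * cos(38) ≈ 192.987
dist = sqrt(389.62^2 + 192.987^2) ≈ 434.8 km

434.8 km


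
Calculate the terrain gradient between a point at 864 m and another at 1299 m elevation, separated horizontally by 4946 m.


gradient = (1299 - 864) / 4946 = 435 / 4946 = 0.0879

0.0879


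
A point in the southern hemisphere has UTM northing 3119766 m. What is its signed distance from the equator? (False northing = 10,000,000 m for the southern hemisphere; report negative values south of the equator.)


For southern: actual = 3119766 - 10000000 = -6880234 m

-6880234 m


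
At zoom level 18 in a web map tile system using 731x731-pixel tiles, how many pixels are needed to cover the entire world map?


tiles per axis = 2^18 = 262144
total tiles = 262144^2 = 68719476736
pixels per axis = 262144 * 731 = 191627264
total pixels = 191627264^2 = 36721008308125696

36721008308125696 pixels


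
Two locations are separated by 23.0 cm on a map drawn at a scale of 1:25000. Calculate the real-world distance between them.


ground = 23.0 cm * 25000 / 100 = 5750.0 m = 5.75 km

5.75 km


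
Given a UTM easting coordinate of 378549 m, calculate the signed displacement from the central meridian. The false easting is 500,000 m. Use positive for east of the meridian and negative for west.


displacement = 378549 - 500000 = -121451 m

-121451 m


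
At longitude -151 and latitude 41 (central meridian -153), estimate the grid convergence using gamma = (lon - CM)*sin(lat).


gamma = (-151 - -153) * sin(41) = 2 * 0.656059 = 1.312 degrees

1.312 degrees


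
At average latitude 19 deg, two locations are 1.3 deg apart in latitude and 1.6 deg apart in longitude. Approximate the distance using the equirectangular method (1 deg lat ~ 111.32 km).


dlat_km = 1.3 * 111.32 = 144.716
dlon_km = 1.6 * 111.32 * cos(19) ≈ 168.408
dist = sqrt(144.716^2 + 168.408^2) ≈ 222.0 km

222.0 km


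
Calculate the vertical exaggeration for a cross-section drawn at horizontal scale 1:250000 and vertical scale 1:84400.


VE = horizontal_scale / vertical_scale = 250000 / 84400 ≈ 3.0

3.0x


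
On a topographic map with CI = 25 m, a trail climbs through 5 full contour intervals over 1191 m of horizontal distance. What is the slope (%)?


elevation change = 5 * 25 = 125 m
slope = 125 / 1191 * 100 = 10.5%

10.5%


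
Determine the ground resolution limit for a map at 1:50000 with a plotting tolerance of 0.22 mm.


ground = 0.22 mm * 50000 / 1000 = 11.0 m

11.0 m


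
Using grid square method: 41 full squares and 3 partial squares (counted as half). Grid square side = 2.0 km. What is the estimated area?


effective squares = 41 + 3 * 0.5 = 42.5
area = 42.5 * 4.0 = 170.0 km^2

170.0 km^2


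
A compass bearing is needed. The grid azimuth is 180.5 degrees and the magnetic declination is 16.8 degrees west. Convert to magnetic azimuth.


magnetic azimuth = grid azimuth - declination (east +ve)
mag_az = 180.5 - -16.8 = 197.3 degrees

197.3 degrees


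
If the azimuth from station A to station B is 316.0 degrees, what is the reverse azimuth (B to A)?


back azimuth = (316.0 + 180) mod 360 = 136.0 degrees

136.0 degrees


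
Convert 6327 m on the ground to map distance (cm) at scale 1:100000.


map_cm = 6327 * 100 / 100000 = 6.327 cm ≈ 6.33 cm

6.33 cm


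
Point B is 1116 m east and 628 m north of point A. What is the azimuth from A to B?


az = atan2(1116, 628) = 60.6 deg
adjusted to 0-360: 60.6 degrees

60.6 degrees


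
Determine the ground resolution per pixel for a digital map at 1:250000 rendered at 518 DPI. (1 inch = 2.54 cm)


pixel_cm = 2.54 / 518 ≈ 0.004903 cm
ground = pixel_cm * 250000 / 100 = 2.54 * 250000 / (518 * 100) = 635000 / 51800 ≈ 12.26 m

12.26 m


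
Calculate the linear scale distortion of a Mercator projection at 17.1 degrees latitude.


SF = 1 / cos(17.1) = 1 / 0.955793 = 1.046

1.046


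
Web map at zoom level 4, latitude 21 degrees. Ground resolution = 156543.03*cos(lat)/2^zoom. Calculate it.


res = 156543.03 * cos(21) / 2^4 = 156543.03 * 0.93358043 / 16 = 9134.09 m/pixel

9134.09 m/pixel


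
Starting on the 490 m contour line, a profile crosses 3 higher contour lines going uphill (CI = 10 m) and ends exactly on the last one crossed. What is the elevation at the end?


elevation = 490 + 3 * 10 = 520 m

520 m


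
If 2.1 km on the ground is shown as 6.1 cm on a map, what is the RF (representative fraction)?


ground = 2.1 km = 210000 cm; RF denominator = ground / map = 210000 / 6.1 ≈ 34426; RF = 1:34426

1:34426


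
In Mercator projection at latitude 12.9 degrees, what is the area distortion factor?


area_distortion = 1/cos^2(12.9) = 1.052

1.052


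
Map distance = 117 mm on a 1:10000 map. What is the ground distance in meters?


ground = 117 mm * 10000 / 1000 = 1170.0 m

1170.0 m


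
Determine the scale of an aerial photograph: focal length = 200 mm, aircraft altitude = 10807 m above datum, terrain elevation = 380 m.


scale = f / (H - h) = 200 mm / 10427 m = 200 / 10427000 = 1:52135

1:52135


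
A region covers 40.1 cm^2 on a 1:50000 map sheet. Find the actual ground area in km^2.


ground_area = 40.1 * (50000/100)^2 = 10025000.0 m^2 = 10.025 km^2

10.025 km^2


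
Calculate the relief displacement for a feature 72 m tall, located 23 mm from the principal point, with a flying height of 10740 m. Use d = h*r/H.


d = h * r / H = 72 * 23 / 10740 = 0.15 mm

0.15 mm


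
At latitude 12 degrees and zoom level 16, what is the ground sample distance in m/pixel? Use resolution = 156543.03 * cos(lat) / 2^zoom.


res = 156543.03 * cos(12) / 2^16 = 156543.03 * 0.9781476 / 65536 = 2.34 m/pixel

2.34 m/pixel


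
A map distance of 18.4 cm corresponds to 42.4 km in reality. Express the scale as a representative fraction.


ground = 42.4 km = 4240000 cm; RF denominator = ground / map = 4240000 / 18.4 ≈ 230435; RF = 1:230435

1:230435


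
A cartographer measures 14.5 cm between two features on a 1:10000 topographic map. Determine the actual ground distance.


ground = 14.5 cm * 10000 / 100 = 1450.0 m = 1.45 km

1.45 km


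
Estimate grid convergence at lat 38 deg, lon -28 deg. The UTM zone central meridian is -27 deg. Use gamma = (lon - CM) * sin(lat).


gamma = (-28 - -27) * sin(38) = -1 * 0.615661 = -0.616 degrees

-0.616 degrees


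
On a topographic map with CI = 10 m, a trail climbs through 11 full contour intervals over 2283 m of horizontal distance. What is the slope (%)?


elevation change = 11 * 10 = 110 m
slope = 110 / 2283 * 100 = 4.8%

4.8%


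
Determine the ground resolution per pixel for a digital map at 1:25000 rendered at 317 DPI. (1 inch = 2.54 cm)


pixel_cm = 2.54 / 317 ≈ 0.008013 cm
ground = pixel_cm * 25000 / 100 = 2.54 * 25000 / (317 * 100) = 63500 / 31700 ≈ 2.0 m

2.0 m


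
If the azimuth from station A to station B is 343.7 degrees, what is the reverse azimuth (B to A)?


back azimuth = (343.7 + 180) mod 360 = 163.7 degrees

163.7 degrees


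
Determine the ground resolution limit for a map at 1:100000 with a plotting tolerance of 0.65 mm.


ground = 0.65 mm * 100000 / 1000 = 65.0 m

65.0 m


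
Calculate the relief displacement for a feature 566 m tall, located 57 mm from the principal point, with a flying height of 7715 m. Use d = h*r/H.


d = h * r / H = 566 * 57 / 7715 = 4.18 mm

4.18 mm


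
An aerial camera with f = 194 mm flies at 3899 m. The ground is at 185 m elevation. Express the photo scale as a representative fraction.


scale = f / (H - h) = 194 mm / 3714 m = 194 / 3714000 = 1:19144

1:19144


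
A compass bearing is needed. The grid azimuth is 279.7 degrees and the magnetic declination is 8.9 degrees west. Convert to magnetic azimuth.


magnetic azimuth = grid azimuth - declination (east +ve)
mag_az = 279.7 - -8.9 = 288.6 degrees

288.6 degrees


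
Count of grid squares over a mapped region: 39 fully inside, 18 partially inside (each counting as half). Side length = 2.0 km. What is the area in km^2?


effective squares = 39 + 18 * 0.5 = 48.0
area = 48.0 * 4.0 = 192.0 km^2

192.0 km^2


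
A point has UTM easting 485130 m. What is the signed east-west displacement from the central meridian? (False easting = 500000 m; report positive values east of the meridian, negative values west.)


displacement = 485130 - 500000 = -14870 m

-14870 m


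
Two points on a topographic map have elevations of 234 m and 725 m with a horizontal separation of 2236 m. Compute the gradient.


gradient = (725 - 234) / 2236 = 491 / 2236 = 0.2196

0.2196


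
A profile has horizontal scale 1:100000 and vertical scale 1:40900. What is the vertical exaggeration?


VE = horizontal_scale / vertical_scale = 100000 / 40900 ≈ 2.4

2.4x


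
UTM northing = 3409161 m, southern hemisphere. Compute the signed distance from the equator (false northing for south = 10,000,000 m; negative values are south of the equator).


For southern: actual = 3409161 - 10000000 = -6590839 m

-6590839 m


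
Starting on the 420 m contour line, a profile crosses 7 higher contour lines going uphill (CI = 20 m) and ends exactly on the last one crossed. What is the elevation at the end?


elevation = 420 + 7 * 20 = 560 m

560 m


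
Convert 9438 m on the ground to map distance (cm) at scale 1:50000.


map_cm = 9438 * 100 / 50000 = 18.876 cm ≈ 18.88 cm

18.88 cm


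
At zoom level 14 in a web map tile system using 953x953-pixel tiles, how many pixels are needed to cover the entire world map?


tiles per axis = 2^14 = 16384
total tiles = 16384^2 = 268435456
pixels per axis = 16384 * 953 = 15613952
total pixels = 15613952^2 = 243795497058304

243795497058304 pixels


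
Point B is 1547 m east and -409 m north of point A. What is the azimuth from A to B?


az = atan2(1547, -409) = 104.8 deg
adjusted to 0-360: 104.8 degrees

104.8 degrees


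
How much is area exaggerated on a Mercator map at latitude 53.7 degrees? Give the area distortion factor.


area_distortion = 1/cos^2(53.7) = 2.853

2.853


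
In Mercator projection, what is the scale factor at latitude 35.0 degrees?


SF = 1 / cos(35.0) = 1 / 0.819152 = 1.221

1.221


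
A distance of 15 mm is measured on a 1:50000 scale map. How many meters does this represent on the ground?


ground = 15 mm * 50000 / 1000 = 750.0 m

750.0 m


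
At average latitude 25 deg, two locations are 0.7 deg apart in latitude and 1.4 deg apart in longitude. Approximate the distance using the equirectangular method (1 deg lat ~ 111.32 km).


dlat_km = 0.7 * 111.32 = 77.924
dlon_km = 1.4 * 111.32 * cos(25) ≈ 141.246
dist = sqrt(77.924^2 + 141.246^2) ≈ 161.3 km

161.3 km


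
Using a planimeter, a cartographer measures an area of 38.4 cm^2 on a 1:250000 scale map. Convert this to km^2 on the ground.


ground_area = 38.4 * (250000/100)^2 = 240000000.0 m^2 = 240.0 km^2

240.0 km^2


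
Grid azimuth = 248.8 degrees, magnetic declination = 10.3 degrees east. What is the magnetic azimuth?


magnetic azimuth = grid azimuth - declination (east +ve)
mag_az = 248.8 - 10.3 = 238.5 degrees

238.5 degrees


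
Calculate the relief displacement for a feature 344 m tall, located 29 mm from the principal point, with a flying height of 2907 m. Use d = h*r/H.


d = h * r / H = 344 * 29 / 2907 = 3.43 mm

3.43 mm


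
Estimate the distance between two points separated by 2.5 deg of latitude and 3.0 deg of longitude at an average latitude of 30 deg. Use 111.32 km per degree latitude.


dlat_km = 2.5 * 111.32 = 278.3
dlon_km = 3.0 * 111.32 * cos(30) ≈ 289.218
dist = sqrt(278.3^2 + 289.218^2) ≈ 401.4 km

401.4 km


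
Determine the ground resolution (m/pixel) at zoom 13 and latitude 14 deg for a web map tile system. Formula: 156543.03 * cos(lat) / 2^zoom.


res = 156543.03 * cos(14) / 2^13 = 156543.03 * 0.97029573 / 8192 = 18.54 m/pixel

18.54 m/pixel


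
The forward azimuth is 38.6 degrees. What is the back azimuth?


back azimuth = (38.6 + 180) mod 360 = 218.6 degrees

218.6 degrees


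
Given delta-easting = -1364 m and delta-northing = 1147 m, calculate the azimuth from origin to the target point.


az = atan2(-1364, 1147) = -49.9 deg
adjusted to 0-360: 310.1 degrees

310.1 degrees


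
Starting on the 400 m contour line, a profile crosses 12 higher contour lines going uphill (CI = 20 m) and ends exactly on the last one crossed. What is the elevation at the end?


elevation = 400 + 12 * 20 = 640 m

640 m


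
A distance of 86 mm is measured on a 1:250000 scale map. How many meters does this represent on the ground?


ground = 86 mm * 250000 / 1000 = 21500.0 m

21500.0 m


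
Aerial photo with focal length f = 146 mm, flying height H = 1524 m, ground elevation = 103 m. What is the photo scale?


scale = f / (H - h) = 146 mm / 1421 m = 146 / 1421000 = 1:9733

1:9733


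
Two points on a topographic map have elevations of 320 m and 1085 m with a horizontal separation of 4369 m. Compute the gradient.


gradient = (1085 - 320) / 4369 = 765 / 4369 = 0.1751

0.1751


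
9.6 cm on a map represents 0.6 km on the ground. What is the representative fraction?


ground = 0.6 km = 60000 cm; RF denominator = ground / map = 60000 / 9.6 = 6250; RF = 1:6250

1:6250


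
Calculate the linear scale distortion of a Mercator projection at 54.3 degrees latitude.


SF = 1 / cos(54.3) = 1 / 0.583541 = 1.714

1.714


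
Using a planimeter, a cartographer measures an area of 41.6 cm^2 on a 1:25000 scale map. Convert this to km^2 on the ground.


ground_area = 41.6 * (25000/100)^2 = 2600000.0 m^2 = 2.6 km^2

2.6 km^2


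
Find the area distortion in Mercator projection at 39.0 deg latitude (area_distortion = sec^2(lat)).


area_distortion = 1/cos^2(39.0) = 1.656

1.656


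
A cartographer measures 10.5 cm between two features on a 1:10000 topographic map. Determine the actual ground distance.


ground = 10.5 cm * 10000 / 100 = 1050.0 m = 1.05 km

1.05 km


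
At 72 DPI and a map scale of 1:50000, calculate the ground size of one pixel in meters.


pixel_cm = 2.54 / 72 ≈ 0.035278 cm
ground = pixel_cm * 50000 / 100 = 2.54 * 50000 / (72 * 100) = 127000 / 7200 ≈ 17.64 m

17.64 m


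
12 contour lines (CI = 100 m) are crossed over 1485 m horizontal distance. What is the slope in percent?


elevation change = 12 * 100 = 1200 m
slope = 1200 / 1485 * 100 = 80.8%

80.8%


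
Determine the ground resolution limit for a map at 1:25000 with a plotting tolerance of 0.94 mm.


ground = 0.94 mm * 25000 / 1000 = 23.5 m

23.5 m


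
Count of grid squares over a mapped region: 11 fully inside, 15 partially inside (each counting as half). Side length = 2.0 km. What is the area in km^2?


effective squares = 11 + 15 * 0.5 = 18.5
area = 18.5 * 4.0 = 74.0 km^2

74.0 km^2


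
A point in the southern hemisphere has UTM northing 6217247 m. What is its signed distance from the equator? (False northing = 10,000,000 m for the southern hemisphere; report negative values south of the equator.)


For southern: actual = 6217247 - 10000000 = -3782753 m

-3782753 m


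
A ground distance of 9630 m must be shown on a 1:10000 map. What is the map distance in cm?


map_cm = 9630 * 100 / 10000 = 96.3 cm

96.3 cm


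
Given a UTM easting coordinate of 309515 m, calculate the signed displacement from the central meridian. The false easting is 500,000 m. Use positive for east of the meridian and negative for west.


displacement = 309515 - 500000 = -190485 m

-190485 m


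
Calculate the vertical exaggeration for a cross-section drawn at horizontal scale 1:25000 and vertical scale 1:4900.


VE = horizontal_scale / vertical_scale = 25000 / 4900 ≈ 5.1

5.1x


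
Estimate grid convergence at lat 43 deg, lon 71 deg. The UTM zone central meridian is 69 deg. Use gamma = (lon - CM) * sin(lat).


gamma = (71 - 69) * sin(43) = 2 * 0.681998 = 1.364 degrees

1.364 degrees


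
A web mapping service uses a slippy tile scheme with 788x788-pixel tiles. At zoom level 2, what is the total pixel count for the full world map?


tiles per axis = 2^2 = 4
total tiles = 4^2 = 16
pixels per axis = 4 * 788 = 3152
total pixels = 3152^2 = 9935104

9935104 pixels


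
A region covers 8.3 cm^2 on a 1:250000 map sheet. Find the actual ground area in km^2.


ground_area = 8.3 * (250000/100)^2 = 51875000.0 m^2 = 51.875 km^2

51.875 km^2


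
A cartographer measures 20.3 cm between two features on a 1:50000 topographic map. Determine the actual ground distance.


ground = 20.3 cm * 50000 / 100 = 10150.0 m = 10.15 km

10.15 km


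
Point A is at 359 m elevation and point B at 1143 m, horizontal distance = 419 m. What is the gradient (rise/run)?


gradient = (1143 - 359) / 419 = 784 / 419 = 1.8711

1.8711


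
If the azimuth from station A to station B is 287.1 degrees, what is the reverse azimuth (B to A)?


back azimuth = (287.1 + 180) mod 360 = 107.1 degrees

107.1 degrees


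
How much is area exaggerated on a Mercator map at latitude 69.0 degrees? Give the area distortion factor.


area_distortion = 1/cos^2(69.0) = 7.786

7.786


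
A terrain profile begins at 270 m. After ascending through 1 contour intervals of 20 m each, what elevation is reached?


elevation = 270 + 1 * 20 = 290 m

290 m


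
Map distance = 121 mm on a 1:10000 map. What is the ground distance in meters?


ground = 121 mm * 10000 / 1000 = 1210.0 m

1210.0 m


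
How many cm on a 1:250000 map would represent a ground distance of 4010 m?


map_cm = 4010 * 100 / 250000 = 1.604 cm ≈ 1.6 cm

1.6 cm


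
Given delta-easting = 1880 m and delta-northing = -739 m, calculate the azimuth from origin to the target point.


az = atan2(1880, -739) = 111.5 deg
adjusted to 0-360: 111.5 degrees

111.5 degrees


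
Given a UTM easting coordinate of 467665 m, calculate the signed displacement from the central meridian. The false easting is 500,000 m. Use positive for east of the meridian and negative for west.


displacement = 467665 - 500000 = -32335 m

-32335 m


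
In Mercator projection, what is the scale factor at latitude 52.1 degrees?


SF = 1 / cos(52.1) = 1 / 0.614285 = 1.628

1.628


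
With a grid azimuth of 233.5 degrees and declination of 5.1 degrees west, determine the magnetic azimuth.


magnetic azimuth = grid azimuth - declination (east +ve)
mag_az = 233.5 - -5.1 = 238.6 degrees

238.6 degrees


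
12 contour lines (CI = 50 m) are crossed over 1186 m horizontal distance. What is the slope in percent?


elevation change = 12 * 50 = 600 m
slope = 600 / 1186 * 100 = 50.6%

50.6%


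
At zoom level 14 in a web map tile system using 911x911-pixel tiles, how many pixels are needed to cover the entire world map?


tiles per axis = 2^14 = 16384
total tiles = 16384^2 = 268435456
pixels per axis = 16384 * 911 = 14925824
total pixels = 14925824^2 = 222780222078976

222780222078976 pixels


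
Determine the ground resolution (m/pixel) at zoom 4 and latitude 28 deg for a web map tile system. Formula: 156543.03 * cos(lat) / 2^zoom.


res = 156543.03 * cos(28) / 2^4 = 156543.03 * 0.88294759 / 16 = 8638.71 m/pixel

8638.71 m/pixel


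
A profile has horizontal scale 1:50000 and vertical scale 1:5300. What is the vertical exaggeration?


VE = horizontal_scale / vertical_scale = 50000 / 5300 ≈ 9.4

9.4x


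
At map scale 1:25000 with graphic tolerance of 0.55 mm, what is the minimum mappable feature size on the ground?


ground = 0.55 mm * 25000 / 1000 = 13.75 m

13.75 m


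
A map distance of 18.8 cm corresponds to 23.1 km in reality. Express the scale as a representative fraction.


ground = 23.1 km = 2310000 cm; RF denominator = ground / map = 2310000 / 18.8 ≈ 122872; RF = 1:122872

1:122872


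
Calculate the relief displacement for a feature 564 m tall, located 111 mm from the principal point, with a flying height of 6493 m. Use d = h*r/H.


d = h * r / H = 564 * 111 / 6493 = 9.64 mm

9.64 mm


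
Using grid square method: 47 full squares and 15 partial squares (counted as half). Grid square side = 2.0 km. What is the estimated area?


effective squares = 47 + 15 * 0.5 = 54.5
area = 54.5 * 4.0 = 218.0 km^2

218.0 km^2


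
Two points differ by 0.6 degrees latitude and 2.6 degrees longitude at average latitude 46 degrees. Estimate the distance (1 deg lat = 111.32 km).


dlat_km = 0.6 * 111.32 = 66.792
dlon_km = 2.6 * 111.32 * cos(46) ≈ 201.056
dist = sqrt(66.792^2 + 201.056^2) ≈ 211.9 km

211.9 km


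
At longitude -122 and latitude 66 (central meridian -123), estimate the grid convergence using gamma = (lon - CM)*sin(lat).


gamma = (-122 - -123) * sin(66) = 1 * 0.913545 = 0.914 degrees

0.914 degrees


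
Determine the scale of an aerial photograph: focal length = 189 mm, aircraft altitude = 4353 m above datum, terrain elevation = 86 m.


scale = f / (H - h) = 189 mm / 4267 m = 189 / 4267000 = 1:22577

1:22577


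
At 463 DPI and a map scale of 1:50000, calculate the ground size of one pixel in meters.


pixel_cm = 2.54 / 463 ≈ 0.005486 cm
ground = pixel_cm * 50000 / 100 = 2.54 * 50000 / (463 * 100) = 127000 / 46300 ≈ 2.74 m

2.74 m


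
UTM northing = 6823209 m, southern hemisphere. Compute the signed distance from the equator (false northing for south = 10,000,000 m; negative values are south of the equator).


For southern: actual = 6823209 - 10000000 = -3176791 m

-3176791 m


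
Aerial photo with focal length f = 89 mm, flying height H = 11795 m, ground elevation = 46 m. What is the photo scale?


scale = f / (H - h) = 89 mm / 11749 m = 89 / 11749000 = 1:132011

1:132011


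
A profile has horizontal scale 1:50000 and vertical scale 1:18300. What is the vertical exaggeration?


VE = horizontal_scale / vertical_scale = 50000 / 18300 ≈ 2.7

2.7x


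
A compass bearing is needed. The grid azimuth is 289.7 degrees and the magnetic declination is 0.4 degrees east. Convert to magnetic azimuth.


magnetic azimuth = grid azimuth - declination (east +ve)
mag_az = 289.7 - 0.4 = 289.3 degrees

289.3 degrees


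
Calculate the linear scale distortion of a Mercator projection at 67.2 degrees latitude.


SF = 1 / cos(67.2) = 1 / 0.387516 = 2.581

2.581


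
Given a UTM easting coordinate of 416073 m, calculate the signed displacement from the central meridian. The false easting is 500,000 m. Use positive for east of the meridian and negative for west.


displacement = 416073 - 500000 = -83927 m

-83927 m


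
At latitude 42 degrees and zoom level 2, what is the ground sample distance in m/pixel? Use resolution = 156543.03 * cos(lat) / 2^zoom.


res = 156543.03 * cos(42) / 2^2 = 156543.03 * 0.74314483 / 4 = 29083.54 m/pixel

29083.54 m/pixel


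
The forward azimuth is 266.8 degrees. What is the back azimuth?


back azimuth = (266.8 + 180) mod 360 = 86.8 degrees

86.8 degrees


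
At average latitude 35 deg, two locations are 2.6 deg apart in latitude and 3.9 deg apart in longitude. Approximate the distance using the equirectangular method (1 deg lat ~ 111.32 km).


dlat_km = 2.6 * 111.32 = 289.432
dlon_km = 3.9 * 111.32 * cos(35) ≈ 355.633
dist = sqrt(289.432^2 + 355.633^2) ≈ 458.5 km

458.5 km


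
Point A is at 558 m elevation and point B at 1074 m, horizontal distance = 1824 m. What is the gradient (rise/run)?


gradient = (1074 - 558) / 1824 = 516 / 1824 = 0.2829

0.2829


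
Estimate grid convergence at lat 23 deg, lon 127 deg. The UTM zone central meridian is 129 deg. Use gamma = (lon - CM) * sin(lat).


gamma = (127 - 129) * sin(23) = -2 * 0.390731 = -0.781 degrees

-0.781 degrees


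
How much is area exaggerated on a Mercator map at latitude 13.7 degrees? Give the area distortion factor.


area_distortion = 1/cos^2(13.7) = 1.059

1.059


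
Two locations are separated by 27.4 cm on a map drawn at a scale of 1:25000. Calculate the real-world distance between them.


ground = 27.4 cm * 25000 / 100 = 6850.0 m = 6.85 km

6.85 km


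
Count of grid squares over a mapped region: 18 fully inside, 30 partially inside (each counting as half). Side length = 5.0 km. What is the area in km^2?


effective squares = 18 + 30 * 0.5 = 33.0
area = 33.0 * 25.0 = 825.0 km^2

825.0 km^2


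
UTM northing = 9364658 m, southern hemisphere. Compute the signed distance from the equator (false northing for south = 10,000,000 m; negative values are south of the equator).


For southern: actual = 9364658 - 10000000 = -635342 m

-635342 m


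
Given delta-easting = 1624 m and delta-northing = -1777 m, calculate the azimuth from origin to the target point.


az = atan2(1624, -1777) = 137.6 deg
adjusted to 0-360: 137.6 degrees

137.6 degrees


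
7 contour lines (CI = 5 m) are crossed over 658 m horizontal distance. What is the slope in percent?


elevation change = 7 * 5 = 35 m
slope = 35 / 658 * 100 = 5.3%

5.3%


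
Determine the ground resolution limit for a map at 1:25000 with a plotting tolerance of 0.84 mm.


ground = 0.84 mm * 25000 / 1000 = 21.0 m

21.0 m


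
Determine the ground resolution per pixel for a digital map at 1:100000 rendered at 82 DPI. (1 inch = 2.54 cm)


pixel_cm = 2.54 / 82 ≈ 0.030976 cm
ground = pixel_cm * 100000 / 100 = 2.54 * 100000 / (82 * 100) = 254000 / 8200 ≈ 30.98 m

30.98 m


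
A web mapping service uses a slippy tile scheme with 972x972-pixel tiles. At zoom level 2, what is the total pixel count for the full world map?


tiles per axis = 2^2 = 4
total tiles = 4^2 = 16
pixels per axis = 4 * 972 = 3888
total pixels = 3888^2 = 15116544

15116544 pixels


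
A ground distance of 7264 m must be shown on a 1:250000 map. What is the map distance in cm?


map_cm = 7264 * 100 / 250000 = 2.9056 cm ≈ 2.91 cm

2.91 cm


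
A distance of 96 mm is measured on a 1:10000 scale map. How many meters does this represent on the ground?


ground = 96 mm * 10000 / 1000 = 960.0 m

960.0 m


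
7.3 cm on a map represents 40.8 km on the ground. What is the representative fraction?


ground = 40.8 km = 4080000 cm; RF denominator = ground / map = 4080000 / 7.3 ≈ 558904; RF = 1:558904

1:558904


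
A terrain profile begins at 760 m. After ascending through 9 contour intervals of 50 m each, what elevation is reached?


elevation = 760 + 9 * 50 = 1210 m

1210 m


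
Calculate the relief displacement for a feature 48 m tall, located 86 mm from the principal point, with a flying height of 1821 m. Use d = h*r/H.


d = h * r / H = 48 * 86 / 1821 = 2.27 mm

2.27 mm


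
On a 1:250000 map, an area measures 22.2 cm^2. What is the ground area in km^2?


ground_area = 22.2 * (250000/100)^2 = 138750000.0 m^2 = 138.75 km^2

138.75 km^2


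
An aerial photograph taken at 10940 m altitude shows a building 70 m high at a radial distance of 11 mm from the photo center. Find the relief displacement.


d = h * r / H = 70 * 11 / 10940 = 0.07 mm

0.07 mm


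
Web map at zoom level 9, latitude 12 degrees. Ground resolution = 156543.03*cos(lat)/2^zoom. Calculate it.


res = 156543.03 * cos(12) / 2^9 = 156543.03 * 0.9781476 / 512 = 299.07 m/pixel

299.07 m/pixel


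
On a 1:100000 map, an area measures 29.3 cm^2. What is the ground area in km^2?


ground_area = 29.3 * (100000/100)^2 = 29300000.0 m^2 = 29.3 km^2

29.3 km^2


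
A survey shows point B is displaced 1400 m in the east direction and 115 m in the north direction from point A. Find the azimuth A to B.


az = atan2(1400, 115) = 85.3 deg
adjusted to 0-360: 85.3 degrees

85.3 degrees


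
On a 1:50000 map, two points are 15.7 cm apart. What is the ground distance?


ground = 15.7 cm * 50000 / 100 = 7850.0 m = 7.85 km

7.85 km


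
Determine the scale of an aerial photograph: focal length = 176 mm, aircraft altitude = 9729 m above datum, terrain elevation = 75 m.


scale = f / (H - h) = 176 mm / 9654 m = 176 / 9654000 = 1:54852

1:54852


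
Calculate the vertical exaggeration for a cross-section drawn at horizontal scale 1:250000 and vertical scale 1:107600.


VE = horizontal_scale / vertical_scale = 250000 / 107600 ≈ 2.3

2.3x


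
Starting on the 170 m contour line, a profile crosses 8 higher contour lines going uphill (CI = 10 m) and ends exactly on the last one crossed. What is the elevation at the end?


elevation = 170 + 8 * 10 = 250 m

250 m


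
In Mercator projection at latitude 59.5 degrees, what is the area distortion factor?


area_distortion = 1/cos^2(59.5) = 3.882

3.882


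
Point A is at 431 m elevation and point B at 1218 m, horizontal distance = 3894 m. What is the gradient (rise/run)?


gradient = (1218 - 431) / 3894 = 787 / 3894 = 0.2021

0.2021


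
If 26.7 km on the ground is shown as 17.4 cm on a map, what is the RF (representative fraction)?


ground = 26.7 km = 2670000 cm; RF denominator = ground / map = 2670000 / 17.4 ≈ 153448; RF = 1:153448

1:153448


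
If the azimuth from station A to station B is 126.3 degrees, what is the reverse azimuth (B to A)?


back azimuth = (126.3 + 180) mod 360 = 306.3 degrees

306.3 degrees


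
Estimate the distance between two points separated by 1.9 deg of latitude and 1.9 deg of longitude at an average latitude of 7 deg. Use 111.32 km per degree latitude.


dlat_km = 1.9 * 111.32 = 211.508
dlon_km = 1.9 * 111.32 * cos(7) ≈ 209.931
dist = sqrt(211.508^2 + 209.931^2) ≈ 298.0 km

298.0 km


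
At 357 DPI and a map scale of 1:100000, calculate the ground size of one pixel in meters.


pixel_cm = 2.54 / 357 ≈ 0.007115 cm
ground = pixel_cm * 100000 / 100 = 2.54 * 100000 / (357 * 100) = 254000 / 35700 ≈ 7.11 m

7.11 m


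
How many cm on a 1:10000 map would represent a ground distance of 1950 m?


map_cm = 1950 * 100 / 10000 = 19.5 cm

19.5 cm


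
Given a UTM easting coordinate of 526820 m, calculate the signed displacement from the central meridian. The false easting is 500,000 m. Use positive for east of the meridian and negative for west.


displacement = 526820 - 500000 = 26820 m

26820 m


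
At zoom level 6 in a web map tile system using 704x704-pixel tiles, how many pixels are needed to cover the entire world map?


tiles per axis = 2^6 = 64
total tiles = 64^2 = 4096
pixels per axis = 64 * 704 = 45056
total pixels = 45056^2 = 2030043136

2030043136 pixels


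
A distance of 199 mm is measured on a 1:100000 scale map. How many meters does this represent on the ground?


ground = 199 mm * 100000 / 1000 = 19900.0 m

19900.0 m


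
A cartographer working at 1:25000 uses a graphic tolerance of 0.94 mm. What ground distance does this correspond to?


ground = 0.94 mm * 25000 / 1000 = 23.5 m

23.5 m


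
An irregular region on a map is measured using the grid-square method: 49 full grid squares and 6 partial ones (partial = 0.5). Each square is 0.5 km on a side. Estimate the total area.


effective squares = 49 + 6 * 0.5 = 52.0
area = 52.0 * 0.25 = 13.0 km^2

13.0 km^2


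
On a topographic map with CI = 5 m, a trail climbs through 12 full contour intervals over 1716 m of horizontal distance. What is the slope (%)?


elevation change = 12 * 5 = 60 m
slope = 60 / 1716 * 100 = 3.5%

3.5%


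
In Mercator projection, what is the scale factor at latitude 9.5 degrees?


SF = 1 / cos(9.5) = 1 / 0.986286 = 1.014

1.014


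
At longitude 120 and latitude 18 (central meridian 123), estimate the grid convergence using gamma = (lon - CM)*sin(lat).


gamma = (120 - 123) * sin(18) = -3 * 0.309017 = -0.927 degrees

-0.927 degrees


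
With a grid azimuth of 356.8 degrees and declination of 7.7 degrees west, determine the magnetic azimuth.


magnetic azimuth = grid azimuth - declination (east +ve)
mag_az = 356.8 - -7.7 = 4.5 degrees

4.5 degrees


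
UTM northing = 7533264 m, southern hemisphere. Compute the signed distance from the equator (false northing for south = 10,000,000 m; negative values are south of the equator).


For southern: actual = 7533264 - 10000000 = -2466736 m

-2466736 m


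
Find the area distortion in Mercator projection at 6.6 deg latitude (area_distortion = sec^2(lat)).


area_distortion = 1/cos^2(6.6) = 1.013

1.013


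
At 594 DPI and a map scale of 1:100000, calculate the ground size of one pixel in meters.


pixel_cm = 2.54 / 594 ≈ 0.004276 cm
ground = pixel_cm * 100000 / 100 = 2.54 * 100000 / (594 * 100) = 254000 / 59400 ≈ 4.28 m

4.28 m


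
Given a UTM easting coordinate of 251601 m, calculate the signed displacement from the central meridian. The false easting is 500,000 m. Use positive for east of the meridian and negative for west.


displacement = 251601 - 500000 = -248399 m

-248399 m


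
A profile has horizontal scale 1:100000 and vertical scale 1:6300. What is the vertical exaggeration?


VE = horizontal_scale / vertical_scale = 100000 / 6300 ≈ 15.9

15.9x


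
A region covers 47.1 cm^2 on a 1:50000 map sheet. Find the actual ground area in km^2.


ground_area = 47.1 * (50000/100)^2 = 11775000.0 m^2 = 11.775 km^2

11.775 km^2


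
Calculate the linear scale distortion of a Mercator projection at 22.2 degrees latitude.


SF = 1 / cos(22.2) = 1 / 0.925871 = 1.08

1.08


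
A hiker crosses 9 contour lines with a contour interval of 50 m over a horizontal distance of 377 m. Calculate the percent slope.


elevation change = 9 * 50 = 450 m
slope = 450 / 377 * 100 = 119.4%

119.4%


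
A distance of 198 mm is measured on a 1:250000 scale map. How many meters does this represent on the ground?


ground = 198 mm * 250000 / 1000 = 49500.0 m

49500.0 m


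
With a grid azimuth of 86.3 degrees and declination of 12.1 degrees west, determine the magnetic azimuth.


magnetic azimuth = grid azimuth - declination (east +ve)
mag_az = 86.3 - -12.1 = 98.4 degrees

98.4 degrees


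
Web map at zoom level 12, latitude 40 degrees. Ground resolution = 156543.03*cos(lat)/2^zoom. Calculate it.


res = 156543.03 * cos(40) / 2^12 = 156543.03 * 0.76604444 / 4096 = 29.28 m/pixel

29.28 m/pixel


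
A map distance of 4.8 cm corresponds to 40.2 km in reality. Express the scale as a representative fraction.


ground = 40.2 km = 4020000 cm; RF denominator = ground / map = 4020000 / 4.8 = 837500; RF = 1:837500

1:837500


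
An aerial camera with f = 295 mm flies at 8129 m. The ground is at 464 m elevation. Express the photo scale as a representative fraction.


scale = f / (H - h) = 295 mm / 7665 m = 295 / 7665000 = 1:25983

1:25983


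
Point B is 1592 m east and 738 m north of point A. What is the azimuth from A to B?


az = atan2(1592, 738) = 65.1 deg
adjusted to 0-360: 65.1 degrees

65.1 degrees


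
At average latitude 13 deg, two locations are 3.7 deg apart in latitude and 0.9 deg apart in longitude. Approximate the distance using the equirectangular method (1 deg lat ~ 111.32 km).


dlat_km = 3.7 * 111.32 = 411.884
dlon_km = 0.9 * 111.32 * cos(13) ≈ 97.62
dist = sqrt(411.884^2 + 97.62^2) ≈ 423.3 km

423.3 km


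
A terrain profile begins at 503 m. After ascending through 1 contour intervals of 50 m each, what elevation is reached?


elevation = 503 + 1 * 50 = 553 m

553 m


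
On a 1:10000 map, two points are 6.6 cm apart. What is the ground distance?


ground = 6.6 cm * 10000 / 100 = 660.0 m

660.0 m


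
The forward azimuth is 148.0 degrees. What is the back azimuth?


back azimuth = (148.0 + 180) mod 360 = 328.0 degrees

328.0 degrees


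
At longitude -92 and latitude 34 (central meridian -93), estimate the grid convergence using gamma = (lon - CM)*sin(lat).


gamma = (-92 - -93) * sin(34) = 1 * 0.559193 = 0.559 degrees

0.559 degrees


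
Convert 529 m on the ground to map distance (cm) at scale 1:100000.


map_cm = 529 * 100 / 100000 = 0.529 cm ≈ 0.53 cm

0.53 cm


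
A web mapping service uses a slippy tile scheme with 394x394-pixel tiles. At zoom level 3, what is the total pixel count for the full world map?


tiles per axis = 2^3 = 8
total tiles = 8^2 = 64
pixels per axis = 8 * 394 = 3152
total pixels = 3152^2 = 9935104

9935104 pixels


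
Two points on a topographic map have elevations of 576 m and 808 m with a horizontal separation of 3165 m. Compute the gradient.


gradient = (808 - 576) / 3165 = 232 / 3165 = 0.0733

0.0733


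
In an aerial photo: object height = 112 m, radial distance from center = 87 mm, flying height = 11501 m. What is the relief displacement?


d = h * r / H = 112 * 87 / 11501 = 0.85 mm

0.85 mm


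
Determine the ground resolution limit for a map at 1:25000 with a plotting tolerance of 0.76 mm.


ground = 0.76 mm * 25000 / 1000 = 19.0 m

19.0 m


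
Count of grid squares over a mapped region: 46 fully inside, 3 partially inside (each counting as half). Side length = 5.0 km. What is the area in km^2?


effective squares = 46 + 3 * 0.5 = 47.5
area = 47.5 * 25.0 = 1187.5 km^2

1187.5 km^2
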